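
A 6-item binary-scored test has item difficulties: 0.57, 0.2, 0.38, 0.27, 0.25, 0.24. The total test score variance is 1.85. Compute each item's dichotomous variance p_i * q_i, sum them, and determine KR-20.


For each item, compute p_i * q_i:
  Item 1: 0.57 * 0.43 = 0.2451
  Item 2: 0.2 * 0.8 = 0.16
  Item 3: 0.38 * 0.62 = 0.2356
  Item 4: 0.27 * 0.73 = 0.1971
  Item 5: 0.25 * 0.75 = 0.1875
  Item 6: 0.24 * 0.76 = 0.1824
Sum(p_i * q_i) = 0.2451 + 0.16 + 0.2356 + 0.1971 + 0.1875 + 0.1824 = 1.2077
KR-20 = (k/(k-1)) * (1 - Sum(p_i*q_i) / Var_total)
= (6/5) * (1 - 1.2077/1.85)
= 1.2 * 0.3472
KR-20 = 0.4166

0.4166


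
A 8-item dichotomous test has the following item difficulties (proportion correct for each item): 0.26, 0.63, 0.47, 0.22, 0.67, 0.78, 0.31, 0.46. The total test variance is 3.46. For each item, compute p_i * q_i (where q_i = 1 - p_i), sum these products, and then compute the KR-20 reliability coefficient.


For each item, compute p_i * q_i:
  Item 1: 0.26 * 0.74 = 0.1924
  Item 2: 0.63 * 0.37 = 0.2331
  Item 3: 0.47 * 0.53 = 0.2491
  Item 4: 0.22 * 0.78 = 0.1716
  Item 5: 0.67 * 0.33 = 0.2211
  Item 6: 0.78 * 0.22 = 0.1716
  Item 7: 0.31 * 0.69 = 0.2139
  Item 8: 0.46 * 0.54 = 0.2484
Sum(p_i * q_i) = 0.1924 + 0.2331 + 0.2491 + 0.1716 + 0.2211 + 0.1716 + 0.2139 + 0.2484 = 1.7012
KR-20 = (k/(k-1)) * (1 - Sum(p_i*q_i) / Var_total)
= (8/7) * (1 - 1.7012/3.46)
= 1.1429 * 0.5083
KR-20 = 0.5809

0.5809


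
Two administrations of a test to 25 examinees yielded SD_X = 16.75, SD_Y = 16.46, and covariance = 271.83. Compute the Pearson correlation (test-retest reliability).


r = cov(X,Y) / (SD_X * SD_Y)
r = 271.83 / (16.75 * 16.46)
r = 271.83 / 275.705
r = 0.9859

0.9859


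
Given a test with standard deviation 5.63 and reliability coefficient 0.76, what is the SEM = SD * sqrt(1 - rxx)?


SEM = SD * sqrt(1 - rxx)
SEM = 5.63 * sqrt(1 - 0.76)
SEM = 5.63 * sqrt(0.24) = 5.63 * 0.489898
SEM = 2.7581

2.7581


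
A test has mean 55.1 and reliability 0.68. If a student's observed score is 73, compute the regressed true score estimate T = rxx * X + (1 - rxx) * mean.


T_est = rxx * X + (1 - rxx) * mean
T_est = 0.68 * 73 + 0.32 * 55.1
T_est = 49.64 + 17.632
T_est = 67.272

67.272


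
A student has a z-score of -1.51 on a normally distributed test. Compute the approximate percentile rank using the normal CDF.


CDF(z) = 0.5 * (1 + erf(z/sqrt(2)))
erf(-1.0677) = -0.869
CDF = 0.0655
Percentile rank = 0.0655 * 100 = 6.55

6.55


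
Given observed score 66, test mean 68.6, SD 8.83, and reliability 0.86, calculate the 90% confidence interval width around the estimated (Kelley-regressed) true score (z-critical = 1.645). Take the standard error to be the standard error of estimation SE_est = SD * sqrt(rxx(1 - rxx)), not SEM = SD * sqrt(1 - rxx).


True score estimate = 0.86*66 + 0.14*68.6 = 66.364
SE_est = SD * sqrt(rxx * (1 - rxx)) = 8.83 * sqrt(0.86 * 0.14) = 8.83 * sqrt(0.1204) = 3.063895
CI = T_est +/- z * SE_est, so width = 2 * z * SE_est = 2 * 1.645 * 3.063895
Width = 10.0802

10.0802


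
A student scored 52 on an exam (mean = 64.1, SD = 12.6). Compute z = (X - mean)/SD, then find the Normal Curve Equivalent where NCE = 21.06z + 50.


z = (X - mean) / SD = (52 - 64.1) / 12.6
z = -12.1 / 12.6
z = -0.9603
NCE = NCE = 21.06z + 50
Carry z at full precision (z = -12.1 / 12.6) into the conversion:
NCE = 21.06 * (-12.1 / 12.6) + 50 = -254.826 / 12.6 + 50
NCE = -20.2243 + 50
NCE = 29.7757

29.7757


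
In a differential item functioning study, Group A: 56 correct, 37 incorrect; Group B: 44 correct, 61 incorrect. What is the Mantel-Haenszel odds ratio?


Odds_A = 56/37 = 1.5135
Odds_B = 44/61 = 0.7213
OR = Odds_A / Odds_B = 1.5135 / 0.7213
Exactly, OR = (56 * 61) / (37 * 44) = 3416 / 1628
OR = 2.0983

2.0983


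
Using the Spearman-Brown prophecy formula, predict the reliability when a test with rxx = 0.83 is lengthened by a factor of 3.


r_new = (n * rxx) / (1 + (n-1) * rxx)
r_new = (3 * 0.83) / (1 + 2 * 0.83)
r_new = 2.49 / 2.66
r_new = 0.9361

0.9361


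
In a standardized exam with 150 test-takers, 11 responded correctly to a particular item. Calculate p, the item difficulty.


Item difficulty p = number correct / total examinees
p = 11 / 150
p = 0.0733

0.0733


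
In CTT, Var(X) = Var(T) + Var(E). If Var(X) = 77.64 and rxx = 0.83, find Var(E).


var_true = rxx * var_obs = 0.83 * 77.64 = 64.4412
var_error = var_obs - var_true
var_error = 77.64 - 64.4412
var_error = 13.1988

13.1988


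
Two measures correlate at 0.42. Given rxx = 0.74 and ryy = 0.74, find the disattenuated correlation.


r_corrected = rxy / sqrt(rxx * ryy)
= 0.42 / sqrt(0.74 * 0.74)
= 0.42 / sqrt(0.5476)
= 0.42 / 0.74
r_corrected = 0.5676

0.5676


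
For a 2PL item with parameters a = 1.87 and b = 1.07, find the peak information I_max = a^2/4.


For 2PL, max info at theta = b = 1.07
I_max = a^2 / 4 = 1.87^2 / 4
= 3.4969 / 4
I_max = 0.8742

0.8742


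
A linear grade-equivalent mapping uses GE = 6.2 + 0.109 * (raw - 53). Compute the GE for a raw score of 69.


raw - median = 69 - 53 = 16
slope * diff = 0.109 * 16 = 1.744
GE = 6.2 + 1.744
GE = 7.944

7.944


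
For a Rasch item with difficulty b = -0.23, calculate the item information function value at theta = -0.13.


P = 1/(1+exp(-(-0.13--0.23))) = 0.525
I = P*(1-P) = 0.525 * 0.475
I = 0.2494

0.2494


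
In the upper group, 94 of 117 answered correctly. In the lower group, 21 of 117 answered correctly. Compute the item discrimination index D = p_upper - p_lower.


p_upper = 94/117 = 0.8034
p_lower = 21/117 = 0.1795
D = 0.8034 - 0.1795 = 0.6239

0.6239


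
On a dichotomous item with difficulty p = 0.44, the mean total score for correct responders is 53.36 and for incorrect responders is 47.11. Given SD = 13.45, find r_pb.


q = 1 - p = 0.56
rpb = ((M1 - M0) / SD) * sqrt(p * q)
rpb = ((53.36 - 47.11) / 13.45) * sqrt(0.44 * 0.56)
rpb = 0.2307

0.2307


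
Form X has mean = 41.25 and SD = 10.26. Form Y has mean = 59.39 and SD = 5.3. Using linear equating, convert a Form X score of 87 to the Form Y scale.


slope = SD_Y / SD_X = 5.3 / 10.26 ~ 0.5166
intercept = mean_Y - slope * mean_X = 59.39 - (5.3 / 10.26) * 41.25 ~ 38.0815
Y = slope * X + intercept. To avoid rounding drift from the rounded slope/intercept, evaluate the equivalent form Y = mean_Y + SD_Y * (X - mean_X) / SD_X at full precision:
Y = 59.39 + 5.3 * (87 - 41.25) / 10.26
Y = 59.39 + 5.3 * 45.75 / 10.26
Y = 59.39 + 242.475 / 10.26
Y = 59.39 + 23.633
Y = 83.023

83.023


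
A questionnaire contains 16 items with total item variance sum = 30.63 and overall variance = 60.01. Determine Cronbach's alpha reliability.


alpha = (k/(k-1)) * (1 - sum(si^2)/s_total^2)
= (16/15) * (1 - 30.63/60.01)
alpha = 0.5222

0.5222


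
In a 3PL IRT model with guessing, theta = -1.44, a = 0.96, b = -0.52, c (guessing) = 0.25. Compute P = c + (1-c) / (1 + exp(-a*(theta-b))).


logit = 0.96*(-1.44 - -0.52) = -0.8832
P* = 1/(1 + exp(--0.8832)) = 0.2925
P = 0.25 + (1 - 0.25) * 0.2925
P = 0.4694

0.4694


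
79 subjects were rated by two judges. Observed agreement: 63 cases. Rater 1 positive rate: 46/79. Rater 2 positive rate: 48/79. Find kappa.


P_o = 63/79 = 0.797468
P_e = (46*48 + 33*31) / 6241 = 0.517705
kappa = (P_o - P_e) / (1 - P_e)
kappa = (0.797468 - 0.517705) / (1 - 0.517705)
kappa = 0.5801

0.5801


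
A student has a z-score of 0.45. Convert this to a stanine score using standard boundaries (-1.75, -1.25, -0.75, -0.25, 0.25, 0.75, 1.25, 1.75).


Stanine boundaries: [-1.75, -1.25, -0.75, -0.25, 0.25, 0.75, 1.25, 1.75]
z = 0.45
Check each boundary:
  z >= -1.75 -> could be stanine 2
  z >= -1.25 -> could be stanine 3
  z >= -0.75 -> could be stanine 4
  z >= -0.25 -> could be stanine 5
  z >= 0.25 -> could be stanine 6
  z < 0.75
  z < 1.25
  z < 1.75
Highest qualifying boundary gives stanine = 6

6


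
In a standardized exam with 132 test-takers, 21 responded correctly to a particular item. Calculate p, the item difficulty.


Item difficulty p = number correct / total examinees
p = 21 / 132
p = 0.1591

0.1591


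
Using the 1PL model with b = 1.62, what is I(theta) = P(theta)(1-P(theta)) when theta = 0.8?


P = 1/(1+exp(-(0.8-1.62))) = 0.3058
I = P*(1-P) = 0.3058 * 0.6942
I = 0.2123

0.2123


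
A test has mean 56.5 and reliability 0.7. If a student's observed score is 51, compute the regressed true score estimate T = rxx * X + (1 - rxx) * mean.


T_est = rxx * X + (1 - rxx) * mean
T_est = 0.7 * 51 + 0.3 * 56.5
T_est = 35.7 + 16.95
T_est = 52.65

52.65


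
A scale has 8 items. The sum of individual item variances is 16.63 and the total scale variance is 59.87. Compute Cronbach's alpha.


alpha = (k/(k-1)) * (1 - sum(si^2)/s_total^2)
= (8/7) * (1 - 16.63/59.87)
alpha = 0.8254

0.8254


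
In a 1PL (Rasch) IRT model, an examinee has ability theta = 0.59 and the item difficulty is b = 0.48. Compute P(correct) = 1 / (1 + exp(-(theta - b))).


theta - b = 0.59 - 0.48 = 0.11
exp(-(theta - b)) = exp(-0.11) = 0.8958
P = 1 / (1 + 0.8958)
P = 0.5275

0.5275


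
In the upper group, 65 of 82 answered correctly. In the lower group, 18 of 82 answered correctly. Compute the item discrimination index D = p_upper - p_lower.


p_upper = 65/82 = 0.7927
p_lower = 18/82 = 0.2195
D = 0.7927 - 0.2195 = 0.5732

0.5732


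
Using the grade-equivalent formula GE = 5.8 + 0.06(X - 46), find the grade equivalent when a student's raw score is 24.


raw - median = 24 - 46 = -22
slope * diff = 0.06 * -22 = -1.32
GE = 5.8 + -1.32
GE = 4.48

4.48


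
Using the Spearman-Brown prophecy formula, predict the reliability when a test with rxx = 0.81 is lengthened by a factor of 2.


r_new = (n * rxx) / (1 + (n-1) * rxx)
r_new = (2 * 0.81) / (1 + 1 * 0.81)
r_new = 1.62 / 1.81
r_new = 0.895

0.895


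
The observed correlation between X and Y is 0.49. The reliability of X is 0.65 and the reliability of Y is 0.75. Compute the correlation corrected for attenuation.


r_corrected = rxy / sqrt(rxx * ryy)
= 0.49 / sqrt(0.65 * 0.75)
= 0.49 / sqrt(0.4875)
= 0.49 / 0.698212
r_corrected = 0.7018

0.7018


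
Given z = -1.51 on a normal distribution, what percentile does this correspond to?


CDF(z) = 0.5 * (1 + erf(z/sqrt(2)))
erf(-1.0677) = -0.869
CDF = 0.0655
Percentile rank = 0.0655 * 100 = 6.55

6.55


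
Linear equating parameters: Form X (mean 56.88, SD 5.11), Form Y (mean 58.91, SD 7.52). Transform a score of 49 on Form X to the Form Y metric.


slope = SD_Y / SD_X = 7.52 / 5.11 ~ 1.4716
intercept = mean_Y - slope * mean_X = 58.91 - (7.52 / 5.11) * 56.88 ~ -24.796
Y = slope * X + intercept. To avoid rounding drift from the rounded slope/intercept, evaluate the equivalent form Y = mean_Y + SD_Y * (X - mean_X) / SD_X at full precision:
Y = 58.91 + 7.52 * (49 - 56.88) / 5.11
Y = 58.91 - 7.52 * 7.88 / 5.11
Y = 58.91 - 59.2576 / 5.11
Y = 58.91 - 11.5964
Y = 47.3136

47.3136


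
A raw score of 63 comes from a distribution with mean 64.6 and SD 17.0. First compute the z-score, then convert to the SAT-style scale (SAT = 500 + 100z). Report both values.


z = (X - mean) / SD = (63 - 64.6) / 17.0
z = -1.6 / 17.0
z = -0.0941
SAT-scale = SAT = 500 + 100z
Carry z at full precision (z = -1.6 / 17.0) into the conversion:
SAT-scale = 500 + 100 * (-1.6 / 17.0) = 500 + -160 / 17.0
SAT-scale = 500 + -9.4118
SAT-scale = 490.5882

490.5882


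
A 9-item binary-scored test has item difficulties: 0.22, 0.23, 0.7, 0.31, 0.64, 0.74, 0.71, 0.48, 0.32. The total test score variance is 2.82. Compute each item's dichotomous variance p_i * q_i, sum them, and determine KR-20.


For each item, compute p_i * q_i:
  Item 1: 0.22 * 0.78 = 0.1716
  Item 2: 0.23 * 0.77 = 0.1771
  Item 3: 0.7 * 0.3 = 0.21
  Item 4: 0.31 * 0.69 = 0.2139
  Item 5: 0.64 * 0.36 = 0.2304
  Item 6: 0.74 * 0.26 = 0.1924
  Item 7: 0.71 * 0.29 = 0.2059
  Item 8: 0.48 * 0.52 = 0.2496
  Item 9: 0.32 * 0.68 = 0.2176
Sum(p_i * q_i) = 0.1716 + 0.1771 + 0.21 + 0.2139 + 0.2304 + 0.1924 + 0.2059 + 0.2496 + 0.2176 = 1.8685
KR-20 = (k/(k-1)) * (1 - Sum(p_i*q_i) / Var_total)
= (9/8) * (1 - 1.8685/2.82)
= 1.125 * 0.3374
KR-20 = 0.3796

0.3796


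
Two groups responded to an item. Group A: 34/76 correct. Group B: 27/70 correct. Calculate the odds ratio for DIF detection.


Odds_A = 34/42 = 0.8095
Odds_B = 27/43 = 0.6279
OR = Odds_A / Odds_B = 0.8095 / 0.6279
Exactly, OR = (34 * 43) / (42 * 27) = 1462 / 1134
OR = 1.2892

1.2892


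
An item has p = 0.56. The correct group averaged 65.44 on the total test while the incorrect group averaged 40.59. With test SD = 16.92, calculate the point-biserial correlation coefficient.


q = 1 - p = 0.44
rpb = ((M1 - M0) / SD) * sqrt(p * q)
rpb = ((65.44 - 40.59) / 16.92) * sqrt(0.56 * 0.44)
rpb = 0.729

0.729


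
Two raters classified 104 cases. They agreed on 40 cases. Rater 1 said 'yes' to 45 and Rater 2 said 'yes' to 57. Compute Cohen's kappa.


P_o = 40/104 = 0.384615
P_e = (45*57 + 59*47) / 10816 = 0.493528
kappa = (P_o - P_e) / (1 - P_e)
kappa = (0.384615 - 0.493528) / (1 - 0.493528)
kappa = -0.215

-0.215


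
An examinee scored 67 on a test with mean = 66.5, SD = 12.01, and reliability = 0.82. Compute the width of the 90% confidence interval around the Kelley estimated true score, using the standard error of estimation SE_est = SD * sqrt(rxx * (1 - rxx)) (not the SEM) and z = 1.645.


True score estimate = 0.82*67 + 0.18*66.5 = 66.91
SE_est = SD * sqrt(rxx * (1 - rxx)) = 12.01 * sqrt(0.82 * 0.18) = 12.01 * sqrt(0.1476) = 4.614091
CI = T_est +/- z * SE_est, so width = 2 * z * SE_est = 2 * 1.645 * 4.614091
Width = 15.1804

15.1804


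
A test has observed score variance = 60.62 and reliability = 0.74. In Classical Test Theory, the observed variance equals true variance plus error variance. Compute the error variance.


var_true = rxx * var_obs = 0.74 * 60.62 = 44.8588
var_error = var_obs - var_true
var_error = 60.62 - 44.8588
var_error = 15.7612

15.7612


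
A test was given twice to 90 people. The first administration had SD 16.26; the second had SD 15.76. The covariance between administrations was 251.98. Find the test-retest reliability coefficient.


r = cov(X,Y) / (SD_X * SD_Y)
r = 251.98 / (16.26 * 15.76)
r = 251.98 / 256.2576
r = 0.9833

0.9833


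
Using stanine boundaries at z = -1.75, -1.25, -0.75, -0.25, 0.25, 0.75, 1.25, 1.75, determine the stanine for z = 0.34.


Stanine boundaries: [-1.75, -1.25, -0.75, -0.25, 0.25, 0.75, 1.25, 1.75]
z = 0.34
Check each boundary:
  z >= -1.75 -> could be stanine 2
  z >= -1.25 -> could be stanine 3
  z >= -0.75 -> could be stanine 4
  z >= -0.25 -> could be stanine 5
  z >= 0.25 -> could be stanine 6
  z < 0.75
  z < 1.25
  z < 1.75
Highest qualifying boundary gives stanine = 6

6


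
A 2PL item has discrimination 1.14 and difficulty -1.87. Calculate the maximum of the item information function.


For 2PL, max info at theta = b = -1.87
I_max = a^2 / 4 = 1.14^2 / 4
= 1.2996 / 4
I_max = 0.3249

0.3249


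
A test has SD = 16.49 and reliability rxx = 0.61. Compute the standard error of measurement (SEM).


SEM = SD * sqrt(1 - rxx)
SEM = 16.49 * sqrt(1 - 0.61)
SEM = 16.49 * sqrt(0.39) = 16.49 * 0.6245
SEM = 10.298

10.298


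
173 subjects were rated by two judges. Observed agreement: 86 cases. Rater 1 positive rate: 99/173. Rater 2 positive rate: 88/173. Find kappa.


P_o = 86/173 = 0.49711
P_e = (99*88 + 74*85) / 29929 = 0.501253
kappa = (P_o - P_e) / (1 - P_e)
kappa = (0.49711 - 0.501253) / (1 - 0.501253)
kappa = -0.0083

-0.0083


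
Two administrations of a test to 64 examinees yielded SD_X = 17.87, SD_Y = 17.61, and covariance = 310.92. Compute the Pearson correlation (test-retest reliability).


r = cov(X,Y) / (SD_X * SD_Y)
r = 310.92 / (17.87 * 17.61)
r = 310.92 / 314.6907
r = 0.988

0.988


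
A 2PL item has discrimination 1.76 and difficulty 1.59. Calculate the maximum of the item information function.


For 2PL, max info at theta = b = 1.59
I_max = a^2 / 4 = 1.76^2 / 4
= 3.0976 / 4
I_max = 0.7744

0.7744


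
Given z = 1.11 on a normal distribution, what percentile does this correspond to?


CDF(z) = 0.5 * (1 + erf(z/sqrt(2)))
erf(0.7849) = 0.733
CDF = 0.8665
Percentile rank = 0.8665 * 100 = 86.65

86.65


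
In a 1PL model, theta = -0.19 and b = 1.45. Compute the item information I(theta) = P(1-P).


P = 1/(1+exp(-(-0.19-1.45))) = 0.1625
I = P*(1-P) = 0.1625 * 0.8375
I = 0.1361

0.1361


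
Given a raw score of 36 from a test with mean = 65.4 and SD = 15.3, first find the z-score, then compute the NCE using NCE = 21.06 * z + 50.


z = (X - mean) / SD = (36 - 65.4) / 15.3
z = -29.4 / 15.3
z = -1.9216
NCE = NCE = 21.06z + 50
Carry z at full precision (z = -29.4 / 15.3) into the conversion:
NCE = 21.06 * (-29.4 / 15.3) + 50 = -619.164 / 15.3 + 50
NCE = -40.4682 + 50
NCE = 9.5318

9.5318


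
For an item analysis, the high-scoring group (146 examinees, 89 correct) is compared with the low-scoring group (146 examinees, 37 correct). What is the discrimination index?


p_upper = 89/146 = 0.6096
p_lower = 37/146 = 0.2534
D = 0.6096 - 0.2534 = 0.3562

0.3562


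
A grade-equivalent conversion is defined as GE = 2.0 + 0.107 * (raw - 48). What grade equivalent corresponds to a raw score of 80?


raw - median = 80 - 48 = 32
slope * diff = 0.107 * 32 = 3.424
GE = 2.0 + 3.424
GE = 5.424

5.424


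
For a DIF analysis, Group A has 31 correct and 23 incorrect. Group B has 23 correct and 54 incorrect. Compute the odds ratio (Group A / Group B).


Odds_A = 31/23 = 1.3478
Odds_B = 23/54 = 0.4259
OR = Odds_A / Odds_B = 1.3478 / 0.4259
Exactly, OR = (31 * 54) / (23 * 23) = 1674 / 529
OR = 3.1645

3.1645


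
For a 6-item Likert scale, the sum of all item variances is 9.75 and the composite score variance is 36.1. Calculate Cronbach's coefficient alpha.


alpha = (k/(k-1)) * (1 - sum(si^2)/s_total^2)
= (6/5) * (1 - 9.75/36.1)
alpha = 0.8759

0.8759


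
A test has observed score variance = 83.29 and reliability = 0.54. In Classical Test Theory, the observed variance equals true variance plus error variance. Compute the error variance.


var_true = rxx * var_obs = 0.54 * 83.29 = 44.9766
var_error = var_obs - var_true
var_error = 83.29 - 44.9766
var_error = 38.3134

38.3134


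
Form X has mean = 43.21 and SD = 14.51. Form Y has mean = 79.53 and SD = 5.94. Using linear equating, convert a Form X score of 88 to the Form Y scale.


slope = SD_Y / SD_X = 5.94 / 14.51 ~ 0.4094
intercept = mean_Y - slope * mean_X = 79.53 - (5.94 / 14.51) * 43.21 ~ 61.841
Y = slope * X + intercept. To avoid rounding drift from the rounded slope/intercept, evaluate the equivalent form Y = mean_Y + SD_Y * (X - mean_X) / SD_X at full precision:
Y = 79.53 + 5.94 * (88 - 43.21) / 14.51
Y = 79.53 + 5.94 * 44.79 / 14.51
Y = 79.53 + 266.0526 / 14.51
Y = 79.53 + 18.3358
Y = 97.8658

97.8658


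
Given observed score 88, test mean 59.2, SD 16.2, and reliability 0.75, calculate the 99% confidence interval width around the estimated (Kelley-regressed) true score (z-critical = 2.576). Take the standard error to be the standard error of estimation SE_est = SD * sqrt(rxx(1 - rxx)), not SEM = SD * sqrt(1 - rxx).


True score estimate = 0.75*88 + 0.25*59.2 = 80.8
SE_est = SD * sqrt(rxx * (1 - rxx)) = 16.2 * sqrt(0.75 * 0.25) = 16.2 * sqrt(0.1875) = 7.014806
CI = T_est +/- z * SE_est, so width = 2 * z * SE_est = 2 * 2.576 * 7.014806
Width = 36.1403

36.1403


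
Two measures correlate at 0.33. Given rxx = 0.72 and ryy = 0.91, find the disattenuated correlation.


r_corrected = rxy / sqrt(rxx * ryy)
= 0.33 / sqrt(0.72 * 0.91)
= 0.33 / sqrt(0.6552)
= 0.33 / 0.809444
r_corrected = 0.4077

0.4077


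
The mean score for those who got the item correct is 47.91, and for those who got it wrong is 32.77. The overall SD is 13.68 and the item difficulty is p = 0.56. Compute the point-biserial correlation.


q = 1 - p = 0.44
rpb = ((M1 - M0) / SD) * sqrt(p * q)
rpb = ((47.91 - 32.77) / 13.68) * sqrt(0.56 * 0.44)
rpb = 0.5494

0.5494


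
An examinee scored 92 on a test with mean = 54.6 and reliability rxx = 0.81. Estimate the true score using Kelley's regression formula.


T_est = rxx * X + (1 - rxx) * mean
T_est = 0.81 * 92 + 0.19 * 54.6
T_est = 74.52 + 10.374
T_est = 84.894

84.894


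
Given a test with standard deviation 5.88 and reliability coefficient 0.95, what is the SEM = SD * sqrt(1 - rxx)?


SEM = SD * sqrt(1 - rxx)
SEM = 5.88 * sqrt(1 - 0.95)
SEM = 5.88 * sqrt(0.05) = 5.88 * 0.223607
SEM = 1.3148

1.3148


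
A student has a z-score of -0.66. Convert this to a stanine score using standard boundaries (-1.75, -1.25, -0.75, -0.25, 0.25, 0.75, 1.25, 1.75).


Stanine boundaries: [-1.75, -1.25, -0.75, -0.25, 0.25, 0.75, 1.25, 1.75]
z = -0.66
Check each boundary:
  z >= -1.75 -> could be stanine 2
  z >= -1.25 -> could be stanine 3
  z >= -0.75 -> could be stanine 4
  z < -0.25
  z < 0.25
  z < 0.75
  z < 1.25
  z < 1.75
Highest qualifying boundary gives stanine = 4

4


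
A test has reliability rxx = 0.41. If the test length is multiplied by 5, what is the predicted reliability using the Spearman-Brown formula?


r_new = (n * rxx) / (1 + (n-1) * rxx)
r_new = (5 * 0.41) / (1 + 4 * 0.41)
r_new = 2.05 / 2.64
r_new = 0.7765

0.7765


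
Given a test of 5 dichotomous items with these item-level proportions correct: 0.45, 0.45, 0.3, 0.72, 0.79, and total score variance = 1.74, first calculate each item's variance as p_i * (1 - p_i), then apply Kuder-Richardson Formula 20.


For each item, compute p_i * q_i:
  Item 1: 0.45 * 0.55 = 0.2475
  Item 2: 0.45 * 0.55 = 0.2475
  Item 3: 0.3 * 0.7 = 0.21
  Item 4: 0.72 * 0.28 = 0.2016
  Item 5: 0.79 * 0.21 = 0.1659
Sum(p_i * q_i) = 0.2475 + 0.2475 + 0.21 + 0.2016 + 0.1659 = 1.0725
KR-20 = (k/(k-1)) * (1 - Sum(p_i*q_i) / Var_total)
= (5/4) * (1 - 1.0725/1.74)
= 1.25 * 0.3836
KR-20 = 0.4795

0.4795


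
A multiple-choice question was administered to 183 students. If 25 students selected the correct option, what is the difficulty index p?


Item difficulty p = number correct / total examinees
p = 25 / 183
p = 0.1366

0.1366


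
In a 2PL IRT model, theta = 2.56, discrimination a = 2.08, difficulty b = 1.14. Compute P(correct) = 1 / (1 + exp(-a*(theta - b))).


a*(theta - b) = 2.08 * (2.56 - 1.14) = 2.9536
exp(-2.9536) = 0.0522
P = 1 / (1 + 0.0522)
P = 0.9504

0.9504


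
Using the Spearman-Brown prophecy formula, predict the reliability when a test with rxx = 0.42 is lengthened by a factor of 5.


r_new = (n * rxx) / (1 + (n-1) * rxx)
r_new = (5 * 0.42) / (1 + 4 * 0.42)
r_new = 2.1 / 2.68
r_new = 0.7836

0.7836


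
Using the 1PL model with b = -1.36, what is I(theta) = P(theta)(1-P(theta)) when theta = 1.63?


P = 1/(1+exp(-(1.63--1.36))) = 0.9521
I = P*(1-P) = 0.9521 * 0.0479
I = 0.0456

0.0456


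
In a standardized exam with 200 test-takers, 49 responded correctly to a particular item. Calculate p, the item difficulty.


Item difficulty p = number correct / total examinees
p = 49 / 200
p = 0.245

0.245


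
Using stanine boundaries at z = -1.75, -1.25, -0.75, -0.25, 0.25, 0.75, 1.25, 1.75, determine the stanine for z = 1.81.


Stanine boundaries: [-1.75, -1.25, -0.75, -0.25, 0.25, 0.75, 1.25, 1.75]
z = 1.81
Check each boundary:
  z >= -1.75 -> could be stanine 2
  z >= -1.25 -> could be stanine 3
  z >= -0.75 -> could be stanine 4
  z >= -0.25 -> could be stanine 5
  z >= 0.25 -> could be stanine 6
  z >= 0.75 -> could be stanine 7
  z >= 1.25 -> could be stanine 8
  z >= 1.75 -> could be stanine 9
Highest qualifying boundary gives stanine = 9

9


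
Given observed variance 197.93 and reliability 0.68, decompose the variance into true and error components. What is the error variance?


var_true = rxx * var_obs = 0.68 * 197.93 = 134.5924
var_error = var_obs - var_true
var_error = 197.93 - 134.5924
var_error = 63.3376

63.3376


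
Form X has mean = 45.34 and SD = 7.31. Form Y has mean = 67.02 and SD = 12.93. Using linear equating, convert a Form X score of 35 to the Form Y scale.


slope = SD_Y / SD_X = 12.93 / 7.31 ~ 1.7688
intercept = mean_Y - slope * mean_X = 67.02 - (12.93 / 7.31) * 45.34 ~ -13.1778
Y = slope * X + intercept. To avoid rounding drift from the rounded slope/intercept, evaluate the equivalent form Y = mean_Y + SD_Y * (X - mean_X) / SD_X at full precision:
Y = 67.02 + 12.93 * (35 - 45.34) / 7.31
Y = 67.02 - 12.93 * 10.34 / 7.31
Y = 67.02 - 133.6962 / 7.31
Y = 67.02 - 18.2895
Y = 48.7305

48.7305


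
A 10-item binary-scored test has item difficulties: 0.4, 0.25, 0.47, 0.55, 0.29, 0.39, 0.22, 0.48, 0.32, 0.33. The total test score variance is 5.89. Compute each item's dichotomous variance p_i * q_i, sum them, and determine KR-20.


For each item, compute p_i * q_i:
  Item 1: 0.4 * 0.6 = 0.24
  Item 2: 0.25 * 0.75 = 0.1875
  Item 3: 0.47 * 0.53 = 0.2491
  Item 4: 0.55 * 0.45 = 0.2475
  Item 5: 0.29 * 0.71 = 0.2059
  Item 6: 0.39 * 0.61 = 0.2379
  Item 7: 0.22 * 0.78 = 0.1716
  Item 8: 0.48 * 0.52 = 0.2496
  Item 9: 0.32 * 0.68 = 0.2176
  Item 10: 0.33 * 0.67 = 0.2211
Sum(p_i * q_i) = 0.24 + 0.1875 + 0.2491 + 0.2475 + 0.2059 + 0.2379 + 0.1716 + 0.2496 + 0.2176 + 0.2211 = 2.2278
KR-20 = (k/(k-1)) * (1 - Sum(p_i*q_i) / Var_total)
= (10/9) * (1 - 2.2278/5.89)
= 1.1111 * 0.6218
KR-20 = 0.6909

0.6909


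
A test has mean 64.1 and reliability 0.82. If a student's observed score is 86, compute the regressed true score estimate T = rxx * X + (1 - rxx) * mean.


T_est = rxx * X + (1 - rxx) * mean
T_est = 0.82 * 86 + 0.18 * 64.1
T_est = 70.52 + 11.538
T_est = 82.058

82.058


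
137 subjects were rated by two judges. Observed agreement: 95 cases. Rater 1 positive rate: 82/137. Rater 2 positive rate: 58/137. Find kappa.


P_o = 95/137 = 0.693431
P_e = (82*58 + 55*79) / 18769 = 0.484895
kappa = (P_o - P_e) / (1 - P_e)
kappa = (0.693431 - 0.484895) / (1 - 0.484895)
kappa = 0.4048

0.4048


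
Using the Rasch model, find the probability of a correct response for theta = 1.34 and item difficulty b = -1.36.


theta - b = 1.34 - -1.36 = 2.7
exp(-(theta - b)) = exp(-2.7) = 0.0672
P = 1 / (1 + 0.0672)
P = 0.937

0.937


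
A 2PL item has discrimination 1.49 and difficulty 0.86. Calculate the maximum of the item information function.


For 2PL, max info at theta = b = 0.86
I_max = a^2 / 4 = 1.49^2 / 4
= 2.2201 / 4
I_max = 0.555

0.555


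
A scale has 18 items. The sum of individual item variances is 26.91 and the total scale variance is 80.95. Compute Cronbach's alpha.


alpha = (k/(k-1)) * (1 - sum(si^2)/s_total^2)
= (18/17) * (1 - 26.91/80.95)
alpha = 0.7068

0.7068


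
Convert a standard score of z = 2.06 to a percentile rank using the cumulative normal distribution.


CDF(z) = 0.5 * (1 + erf(z/sqrt(2)))
erf(1.4566) = 0.9606
CDF = 0.9803
Percentile rank = 0.9803 * 100 = 98.03

98.03


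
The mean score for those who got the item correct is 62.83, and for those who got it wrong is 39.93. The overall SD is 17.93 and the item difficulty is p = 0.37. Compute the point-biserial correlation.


q = 1 - p = 0.63
rpb = ((M1 - M0) / SD) * sqrt(p * q)
rpb = ((62.83 - 39.93) / 17.93) * sqrt(0.37 * 0.63)
rpb = 0.6166

0.6166


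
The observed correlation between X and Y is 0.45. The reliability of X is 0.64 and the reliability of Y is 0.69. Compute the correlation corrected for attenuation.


r_corrected = rxy / sqrt(rxx * ryy)
= 0.45 / sqrt(0.64 * 0.69)
= 0.45 / sqrt(0.4416)
= 0.45 / 0.66453
r_corrected = 0.6772

0.6772


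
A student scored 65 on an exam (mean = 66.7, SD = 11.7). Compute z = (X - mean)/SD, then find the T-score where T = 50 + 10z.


z = (X - mean) / SD = (65 - 66.7) / 11.7
z = -1.7 / 11.7
z = -0.1453
T-score = T = 50 + 10z
Carry z at full precision (z = -1.7 / 11.7) into the conversion:
T-score = 50 + 10 * (-1.7 / 11.7) = 50 + -17 / 11.7
T-score = 50 + -1.453
T-score = 48.547

48.547


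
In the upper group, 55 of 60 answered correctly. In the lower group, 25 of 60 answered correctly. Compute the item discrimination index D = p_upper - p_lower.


p_upper = 55/60 = 0.9167
p_lower = 25/60 = 0.4167
D = 0.9167 - 0.4167 = 0.5

0.5


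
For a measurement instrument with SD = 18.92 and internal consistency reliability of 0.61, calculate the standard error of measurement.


SEM = SD * sqrt(1 - rxx)
SEM = 18.92 * sqrt(1 - 0.61)
SEM = 18.92 * sqrt(0.39) = 18.92 * 0.6245
SEM = 11.8155

11.8155


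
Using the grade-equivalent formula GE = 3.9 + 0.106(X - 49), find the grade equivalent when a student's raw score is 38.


raw - median = 38 - 49 = -11
slope * diff = 0.106 * -11 = -1.166
GE = 3.9 + -1.166
GE = 2.734

2.734


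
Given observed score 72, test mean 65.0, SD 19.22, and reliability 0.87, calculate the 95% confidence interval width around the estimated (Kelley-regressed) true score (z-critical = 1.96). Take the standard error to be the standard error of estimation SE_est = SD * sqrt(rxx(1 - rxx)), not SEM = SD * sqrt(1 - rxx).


True score estimate = 0.87*72 + 0.13*65.0 = 71.09
SE_est = SD * sqrt(rxx * (1 - rxx)) = 19.22 * sqrt(0.87 * 0.13) = 19.22 * sqrt(0.1131) = 6.463752
CI = T_est +/- z * SE_est, so width = 2 * z * SE_est = 2 * 1.96 * 6.463752
Width = 25.3379

25.3379


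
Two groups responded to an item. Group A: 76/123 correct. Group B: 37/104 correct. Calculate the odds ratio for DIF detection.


Odds_A = 76/47 = 1.617
Odds_B = 37/67 = 0.5522
OR = Odds_A / Odds_B = 1.617 / 0.5522
Exactly, OR = (76 * 67) / (47 * 37) = 5092 / 1739
OR = 2.9281

2.9281


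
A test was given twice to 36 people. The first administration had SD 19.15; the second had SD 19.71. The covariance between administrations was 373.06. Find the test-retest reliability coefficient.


r = cov(X,Y) / (SD_X * SD_Y)
r = 373.06 / (19.15 * 19.71)
r = 373.06 / 377.4465
r = 0.9884

0.9884


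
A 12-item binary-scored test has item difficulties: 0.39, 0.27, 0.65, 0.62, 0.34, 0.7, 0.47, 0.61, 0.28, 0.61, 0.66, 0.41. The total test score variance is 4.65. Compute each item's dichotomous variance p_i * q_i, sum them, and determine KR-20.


For each item, compute p_i * q_i:
  Item 1: 0.39 * 0.61 = 0.2379
  Item 2: 0.27 * 0.73 = 0.1971
  Item 3: 0.65 * 0.35 = 0.2275
  Item 4: 0.62 * 0.38 = 0.2356
  Item 5: 0.34 * 0.66 = 0.2244
  Item 6: 0.7 * 0.3 = 0.21
  Item 7: 0.47 * 0.53 = 0.2491
  Item 8: 0.61 * 0.39 = 0.2379
  Item 9: 0.28 * 0.72 = 0.2016
  Item 10: 0.61 * 0.39 = 0.2379
  Item 11: 0.66 * 0.34 = 0.2244
  Item 12: 0.41 * 0.59 = 0.2419
Sum(p_i * q_i) = 0.2379 + 0.1971 + 0.2275 + 0.2356 + 0.2244 + 0.21 + 0.2491 + 0.2379 + 0.2016 + 0.2379 + 0.2244 + 0.2419 = 2.7253
KR-20 = (k/(k-1)) * (1 - Sum(p_i*q_i) / Var_total)
= (12/11) * (1 - 2.7253/4.65)
= 1.0909 * 0.4139
KR-20 = 0.4515

0.4515


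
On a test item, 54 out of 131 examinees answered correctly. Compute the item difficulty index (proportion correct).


Item difficulty p = number correct / total examinees
p = 54 / 131
p = 0.4122

0.4122


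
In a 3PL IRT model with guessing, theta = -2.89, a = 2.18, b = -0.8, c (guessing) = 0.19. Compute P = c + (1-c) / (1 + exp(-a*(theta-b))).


logit = 2.18*(-2.89 - -0.8) = -4.5562
P* = 1/(1 + exp(--4.5562)) = 0.0104
P = 0.19 + (1 - 0.19) * 0.0104
P = 0.1984

0.1984


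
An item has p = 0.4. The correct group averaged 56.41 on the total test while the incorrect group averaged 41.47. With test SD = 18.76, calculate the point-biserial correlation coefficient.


q = 1 - p = 0.6
rpb = ((M1 - M0) / SD) * sqrt(p * q)
rpb = ((56.41 - 41.47) / 18.76) * sqrt(0.4 * 0.6)
rpb = 0.3901

0.3901


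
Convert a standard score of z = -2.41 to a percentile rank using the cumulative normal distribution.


CDF(z) = 0.5 * (1 + erf(z/sqrt(2)))
erf(-1.7041) = -0.984
CDF = 0.008
Percentile rank = 0.008 * 100 = 0.8

0.8


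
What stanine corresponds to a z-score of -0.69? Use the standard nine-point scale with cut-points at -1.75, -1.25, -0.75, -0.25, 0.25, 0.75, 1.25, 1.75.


Stanine boundaries: [-1.75, -1.25, -0.75, -0.25, 0.25, 0.75, 1.25, 1.75]
z = -0.69
Check each boundary:
  z >= -1.75 -> could be stanine 2
  z >= -1.25 -> could be stanine 3
  z >= -0.75 -> could be stanine 4
  z < -0.25
  z < 0.25
  z < 0.75
  z < 1.25
  z < 1.75
Highest qualifying boundary gives stanine = 4

4


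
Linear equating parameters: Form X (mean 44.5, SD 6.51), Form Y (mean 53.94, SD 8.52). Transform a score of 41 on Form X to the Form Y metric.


slope = SD_Y / SD_X = 8.52 / 6.51 ~ 1.3088
intercept = mean_Y - slope * mean_X = 53.94 - (8.52 / 6.51) * 44.5 ~ -4.2996
Y = slope * X + intercept. To avoid rounding drift from the rounded slope/intercept, evaluate the equivalent form Y = mean_Y + SD_Y * (X - mean_X) / SD_X at full precision:
Y = 53.94 + 8.52 * (41 - 44.5) / 6.51
Y = 53.94 - 8.52 * 3.5 / 6.51
Y = 53.94 - 29.82 / 6.51
Y = 53.94 - 4.5806
Y = 49.3594

49.3594


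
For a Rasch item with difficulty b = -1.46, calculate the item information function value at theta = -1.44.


P = 1/(1+exp(-(-1.44--1.46))) = 0.505
I = P*(1-P) = 0.505 * 0.495
I = 0.25

0.25


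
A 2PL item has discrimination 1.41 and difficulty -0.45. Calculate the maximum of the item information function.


For 2PL, max info at theta = b = -0.45
I_max = a^2 / 4 = 1.41^2 / 4
= 1.9881 / 4
I_max = 0.497

0.497


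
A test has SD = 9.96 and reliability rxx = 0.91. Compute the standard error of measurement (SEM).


SEM = SD * sqrt(1 - rxx)
SEM = 9.96 * sqrt(1 - 0.91)
SEM = 9.96 * sqrt(0.09) = 9.96 * 0.3
SEM = 2.988

2.988


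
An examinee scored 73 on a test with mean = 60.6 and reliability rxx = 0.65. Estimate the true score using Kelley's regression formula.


T_est = rxx * X + (1 - rxx) * mean
T_est = 0.65 * 73 + 0.35 * 60.6
T_est = 47.45 + 21.21
T_est = 68.66

68.66


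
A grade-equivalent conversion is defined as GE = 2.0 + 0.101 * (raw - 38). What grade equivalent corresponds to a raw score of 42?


raw - median = 42 - 38 = 4
slope * diff = 0.101 * 4 = 0.404
GE = 2.0 + 0.404
GE = 2.404

2.404


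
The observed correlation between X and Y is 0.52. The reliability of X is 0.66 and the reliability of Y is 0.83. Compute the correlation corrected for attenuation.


r_corrected = rxy / sqrt(rxx * ryy)
= 0.52 / sqrt(0.66 * 0.83)
= 0.52 / sqrt(0.5478)
= 0.52 / 0.740135
r_corrected = 0.7026

0.7026


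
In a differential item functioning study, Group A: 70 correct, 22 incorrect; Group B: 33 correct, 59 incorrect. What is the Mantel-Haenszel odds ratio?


Odds_A = 70/22 = 3.1818
Odds_B = 33/59 = 0.5593
OR = Odds_A / Odds_B = 3.1818 / 0.5593
Exactly, OR = (70 * 59) / (22 * 33) = 4130 / 726
OR = 5.6887

5.6887


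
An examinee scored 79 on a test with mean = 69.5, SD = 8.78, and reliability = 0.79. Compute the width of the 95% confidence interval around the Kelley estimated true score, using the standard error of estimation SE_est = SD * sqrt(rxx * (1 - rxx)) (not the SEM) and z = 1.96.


True score estimate = 0.79*79 + 0.21*69.5 = 77.005
SE_est = SD * sqrt(rxx * (1 - rxx)) = 8.78 * sqrt(0.79 * 0.21) = 8.78 * sqrt(0.1659) = 3.576166
CI = T_est +/- z * SE_est, so width = 2 * z * SE_est = 2 * 1.96 * 3.576166
Width = 14.0186

14.0186


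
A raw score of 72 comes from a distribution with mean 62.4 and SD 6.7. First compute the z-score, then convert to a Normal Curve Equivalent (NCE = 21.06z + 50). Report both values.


z = (X - mean) / SD = (72 - 62.4) / 6.7
z = 9.6 / 6.7
z = 1.4328
NCE = NCE = 21.06z + 50
Carry z at full precision (z = 9.6 / 6.7) into the conversion:
NCE = 21.06 * (9.6 / 6.7) + 50 = 202.176 / 6.7 + 50
NCE = 30.1755 + 50
NCE = 80.1755

80.1755


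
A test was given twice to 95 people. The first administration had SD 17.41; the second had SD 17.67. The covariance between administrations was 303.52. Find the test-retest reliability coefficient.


r = cov(X,Y) / (SD_X * SD_Y)
r = 303.52 / (17.41 * 17.67)
r = 303.52 / 307.6347
r = 0.9866

0.9866


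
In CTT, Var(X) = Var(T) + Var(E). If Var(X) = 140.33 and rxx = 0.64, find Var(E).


var_true = rxx * var_obs = 0.64 * 140.33 = 89.8112
var_error = var_obs - var_true
var_error = 140.33 - 89.8112
var_error = 50.5188

50.5188


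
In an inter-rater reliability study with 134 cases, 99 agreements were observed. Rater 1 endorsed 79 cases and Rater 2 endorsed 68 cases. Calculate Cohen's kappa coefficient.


P_o = 99/134 = 0.738806
P_e = (79*68 + 55*66) / 17956 = 0.501337
kappa = (P_o - P_e) / (1 - P_e)
kappa = (0.738806 - 0.501337) / (1 - 0.501337)
kappa = 0.4762

0.4762


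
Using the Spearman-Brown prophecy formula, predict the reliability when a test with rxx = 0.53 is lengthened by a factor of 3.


r_new = (n * rxx) / (1 + (n-1) * rxx)
r_new = (3 * 0.53) / (1 + 2 * 0.53)
r_new = 1.59 / 2.06
r_new = 0.7718

0.7718


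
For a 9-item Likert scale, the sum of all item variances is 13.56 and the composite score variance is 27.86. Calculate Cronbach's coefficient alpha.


alpha = (k/(k-1)) * (1 - sum(si^2)/s_total^2)
= (9/8) * (1 - 13.56/27.86)
alpha = 0.5774

0.5774


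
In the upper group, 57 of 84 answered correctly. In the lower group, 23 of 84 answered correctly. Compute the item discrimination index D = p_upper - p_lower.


p_upper = 57/84 = 0.6786
p_lower = 23/84 = 0.2738
D = 0.6786 - 0.2738 = 0.4048

0.4048


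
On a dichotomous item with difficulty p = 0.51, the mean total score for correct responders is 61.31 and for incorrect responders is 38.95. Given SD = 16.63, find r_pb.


q = 1 - p = 0.49
rpb = ((M1 - M0) / SD) * sqrt(p * q)
rpb = ((61.31 - 38.95) / 16.63) * sqrt(0.51 * 0.49)
rpb = 0.6721

0.6721


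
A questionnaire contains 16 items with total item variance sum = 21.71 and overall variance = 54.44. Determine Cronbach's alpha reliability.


alpha = (k/(k-1)) * (1 - sum(si^2)/s_total^2)
= (16/15) * (1 - 21.71/54.44)
alpha = 0.6413

0.6413


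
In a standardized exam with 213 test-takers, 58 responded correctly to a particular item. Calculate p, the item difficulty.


Item difficulty p = number correct / total examinees
p = 58 / 213
p = 0.2723

0.2723


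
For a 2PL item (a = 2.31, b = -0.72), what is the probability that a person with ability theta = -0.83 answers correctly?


a*(theta - b) = 2.31 * (-0.83 - -0.72) = -0.2541
exp(--0.2541) = 1.2893
P = 1 / (1 + 1.2893)
P = 0.4368

0.4368


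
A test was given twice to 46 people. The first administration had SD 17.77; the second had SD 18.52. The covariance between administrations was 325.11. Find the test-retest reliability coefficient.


r = cov(X,Y) / (SD_X * SD_Y)
r = 325.11 / (17.77 * 18.52)
r = 325.11 / 329.1004
r = 0.9879

0.9879


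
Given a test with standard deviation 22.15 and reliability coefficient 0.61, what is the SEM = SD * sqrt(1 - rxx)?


SEM = SD * sqrt(1 - rxx)
SEM = 22.15 * sqrt(1 - 0.61)
SEM = 22.15 * sqrt(0.39) = 22.15 * 0.6245
SEM = 13.8327

13.8327


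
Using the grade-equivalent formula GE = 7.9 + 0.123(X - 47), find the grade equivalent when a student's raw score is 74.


raw - median = 74 - 47 = 27
slope * diff = 0.123 * 27 = 3.321
GE = 7.9 + 3.321
GE = 11.221

11.221


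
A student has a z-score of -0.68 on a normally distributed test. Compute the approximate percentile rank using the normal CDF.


CDF(z) = 0.5 * (1 + erf(z/sqrt(2)))
erf(-0.4808) = -0.5035
CDF = 0.2483
Percentile rank = 0.2483 * 100 = 24.83

24.83


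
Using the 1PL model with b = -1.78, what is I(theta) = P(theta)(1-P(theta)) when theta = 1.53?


P = 1/(1+exp(-(1.53--1.78))) = 0.9648
I = P*(1-P) = 0.9648 * 0.0352
I = 0.034

0.034


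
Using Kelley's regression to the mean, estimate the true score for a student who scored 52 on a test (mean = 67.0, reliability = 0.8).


T_est = rxx * X + (1 - rxx) * mean
T_est = 0.8 * 52 + 0.2 * 67.0
T_est = 41.6 + 13.4
T_est = 55.0

55.0


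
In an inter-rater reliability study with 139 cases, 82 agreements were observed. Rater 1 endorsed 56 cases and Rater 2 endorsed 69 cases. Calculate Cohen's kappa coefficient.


P_o = 82/139 = 0.589928
P_e = (56*69 + 83*70) / 19321 = 0.500699
kappa = (P_o - P_e) / (1 - P_e)
kappa = (0.589928 - 0.500699) / (1 - 0.500699)
kappa = 0.1787

0.1787
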